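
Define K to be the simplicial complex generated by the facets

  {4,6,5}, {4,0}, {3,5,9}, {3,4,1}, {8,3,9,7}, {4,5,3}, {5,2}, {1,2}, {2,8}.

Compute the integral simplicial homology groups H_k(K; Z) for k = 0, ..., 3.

H_0 = Z,  H_1 = Z^2,  H_2 = 0,  H_3 = 0.

Fix the vertex order 0 < 1 < 2 < 3 < 4 < 5 < 6 < 7 < 8 < 9 and write every simplex with vertices in increasing order. Then dim K = 3 and the simplices of K are:

  0-simplices (10): [0], [1], [2], [3], [4], [5], [6], [7], [8], [9]
  1-simplices (18): [0,4], [1,2], [1,3], [1,4], [2,5], [2,8], [3,4], [3,5], [3,7], [3,8], [3,9], [4,5], [4,6], [5,6], [5,9], [7,8], [7,9], [8,9]
  2-simplices (8): [1,3,4], [3,4,5], [3,5,9], [3,7,8], [3,7,9], [3,8,9], [4,5,6], [7,8,9]
  3-simplices (1): [3,7,8,9]

giving chain groups C_0 ≅ Z^10, C_1 ≅ Z^18, C_2 ≅ Z^8, C_3 ≅ Z^1.

The boundary map ∂_1: C_1 → C_0 sends each edge [p,q] (with p < q) to q − p.
The 10×18 boundary matrix has rank 9 and Smith normal form diag(1,1,1,1,1,1,1,1,1).

The boundary map ∂_2: C_2 → C_1 acts by ∂[p,q,r] = [q,r] − [p,r] + [p,q]. For instance
  ∂[3,5,9] = [5,9] − [3,9] + [3,5],
  ∂[7,8,9] = [8,9] − [7,9] + [7,8].
The resulting 18×8 matrix has rank 7, and its Smith normal form has invariant factors (1,1,1,1,1,1,1).

The boundary map ∂_3: C_3 → C_2 sends each 3-simplex σ to the alternating sum Σ_i (−1)^i (σ with its i-th vertex removed). For instance
  ∂[3,7,8,9] = [7,8,9] − [3,8,9] + [3,7,9] − [3,7,8].
As a 8×1 matrix over Z this has rank 1, with invariant factors (1).

From H_k ≅ ker(∂_k) / im(∂_{k+1}) we obtain:

  H_0: rank C_0 − rank ∂_1 = 10 − 9 = 1, and the invariant factors of ∂_1 are all 1, so H_0 = Z.
  H_1: rank ker ∂_1 − rank ∂_2 = (18 − 9) − 7 = 2, and the invariant factors of ∂_2 are all 1, so H_1 = Z^2.
  H_2: rank ker ∂_2 − rank ∂_3 = (8 − 7) − 1 = 0, and the invariant factors of ∂_3 are all 1, so H_2 = 0.
  H_3: rank ker ∂_3 − rank ∂_4 = (1 − 1) − 0 = 0, and there is no ∂_4, so H_3 = 0.

As a check, the Euler characteristic is 10 − 18 + 8 − 1 = -1, which agrees with 1 − 2 + 0 − 0 = -1.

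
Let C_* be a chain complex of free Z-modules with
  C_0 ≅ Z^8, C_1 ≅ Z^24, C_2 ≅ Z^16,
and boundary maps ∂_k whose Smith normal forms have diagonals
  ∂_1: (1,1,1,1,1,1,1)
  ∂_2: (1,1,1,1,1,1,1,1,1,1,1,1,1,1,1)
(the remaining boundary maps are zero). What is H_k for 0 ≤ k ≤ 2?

H_0 = Z,  H_1 = Z^2,  H_2 = Z.

H_0: b_0 = 8 − 0 − 7 = 1; torsion from ∂_1 factors > 1: none. So H_0 = Z.
H_1: b_1 = 24 − 7 − 15 = 2; torsion from ∂_2 factors > 1: none. So H_1 = Z^2.
H_2: b_2 = 16 − 15 − 0 = 1; torsion from ∂_3 factors > 1: none. So H_2 = Z.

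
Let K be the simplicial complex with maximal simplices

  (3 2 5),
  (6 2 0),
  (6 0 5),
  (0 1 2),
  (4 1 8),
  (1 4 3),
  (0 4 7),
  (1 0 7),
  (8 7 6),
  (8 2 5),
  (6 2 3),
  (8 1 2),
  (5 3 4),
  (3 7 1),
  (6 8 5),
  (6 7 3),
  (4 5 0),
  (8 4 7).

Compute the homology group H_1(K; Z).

H_1 = Z ⊕ Z/2Z.

Take the total order 0 < 1 < 2 < 3 < 4 < 5 < 6 < 7 < 8 on the vertex set. Then K (dimension 2) consists of the simplices:

  0-simplices (9): [0], [1], [2], [3], [4], [5], [6], [7], [8]
  1-simplices (27): (27 of them)
  2-simplices (18): [0,1,2], [0,1,7], [0,2,6], [0,4,5], [0,4,7], [0,5,6], [1,2,8], [1,3,4], [1,3,7], [1,4,8], [2,3,5], [2,3,6], [2,5,8], [3,4,5], [3,6,7], [4,7,8], [5,6,8], [6,7,8]

giving chain groups C_0 ≅ Z^9, C_1 ≅ Z^27, C_2 ≅ Z^18.

∂_1: C_1 → C_0 sends each edge [p,q] (with p < q) to q − p. For instance
  ∂[1,7] = [7] − [1].
The 9×27 boundary matrix has rank 8 and Smith normal form diag(1,1,1,1,1,1,1,1).

The boundary map ∂_2: C_2 → C_1 acts by ∂[p,q,r] = [q,r] − [p,r] + [p,q]. For instance
  ∂[0,2,6] = [2,6] − [0,6] + [0,2],
  ∂[3,4,5] = [4,5] − [3,5] + [3,4].
The 27×18 boundary matrix has rank 18 and Smith normal form diag(1,1,1,1,1,1,1,1,1,1,1,1,1,1,1,1,1,2).

Reading off H_k = ker ∂_k / im ∂_{k+1}:

  H_1: rank ker ∂_1 − rank ∂_2 = (27 − 8) − 18 = 1, and ∂_2 has invariant factor 2 > 1, so H_1 ≅ Z ⊕ Z/2Z.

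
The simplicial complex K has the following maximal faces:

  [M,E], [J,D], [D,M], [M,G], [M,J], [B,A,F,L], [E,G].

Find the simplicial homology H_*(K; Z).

We work with the vertex ordering A < B < D < E < F < G < J < L < M. The simplices of K, each written with vertices in increasing order, are:

  0-simplices (9): A, B, D, E, F, G, J, L, M
  1-simplices (12): AB, AF, AL, BF, BL, DJ, DM, EG, EM, FL, GM, JM
  2-simplices (4): ABF, ABL, AFL, BFL
  3-simplices (1): ABFL

Hence C_0 ≅ Z^9, C_1 ≅ Z^12, C_2 ≅ Z^4, C_3 ≅ Z^1.

The boundary map ∂_1: C_1 → C_0 maps an edge to its endpoints' difference, ∂[p,q] = q − p.
As a 9×12 matrix over Z this has rank 7, with invariant factors (1,1,1,1,1,1,1).

Boundary ∂_2: C_2 → C_1 acts by ∂[p,q,r] = [q,r] − [p,r] + [p,q]. For instance
  ∂AFL = FL − AL + AF,
  ∂BFL = FL − BL + BF.
This gives a 12×4 integer matrix of rank 3; reducing to Smith normal form yields diagonal entries (1,1,1).

The boundary map ∂_3: C_3 → C_2 sends each 3-simplex σ to the alternating sum Σ_i (−1)^i (σ with its i-th vertex removed). For instance
  ∂ABFL = BFL − AFL + ABL − ABF.
The 4×1 boundary matrix has rank 1 and Smith normal form diag(1).

From H_k ≅ ker(∂_k) / im(∂_{k+1}) we obtain:

  H_0: rank C_0 − rank ∂_1 = 9 − 7 = 2, and the invariant factors of ∂_1 are all 1, so H_0 = Z^2.
  H_1: rank ker ∂_1 − rank ∂_2 = (12 − 7) − 3 = 2, and the invariant factors of ∂_2 are all 1, so H_1 = Z^2.
  H_2: rank ker ∂_2 − rank ∂_3 = (4 − 3) − 1 = 0, and the invariant factors of ∂_3 are all 1, so H_2 = 0.
  H_3: rank ker ∂_3 − rank ∂_4 = (1 − 1) − 0 = 0, and there is no ∂_4, so H_3 = 0.

H_0 = Z^2,  H_1 = Z^2,  H_2 = 0,  H_3 = 0.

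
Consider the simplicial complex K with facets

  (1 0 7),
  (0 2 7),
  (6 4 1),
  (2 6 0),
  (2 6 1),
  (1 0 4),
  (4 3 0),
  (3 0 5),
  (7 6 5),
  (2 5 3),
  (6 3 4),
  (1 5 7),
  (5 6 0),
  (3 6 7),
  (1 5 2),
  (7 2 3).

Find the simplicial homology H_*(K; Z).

Fix the vertex order 0 < 1 < 2 < 3 < 4 < 5 < 6 < 7 and write every simplex with vertices in increasing order. Then dim K = 2 and the simplices of K are:

  0-simplices (8): [0], [1], [2], [3], [4], [5], [6], [7]
  1-simplices (24): (24 of them)
  2-simplices (16): [0,1,4], [0,1,7], [0,2,6], [0,2,7], [0,3,4], [0,3,5], [0,5,6], [1,2,5], [1,2,6], [1,4,6], [1,5,7], [2,3,5], [2,3,7], [3,4,6], [3,6,7], [5,6,7]

so the chain groups are C_0 ≅ Z^8, C_1 ≅ Z^24, C_2 ≅ Z^16.

The boundary map ∂_1: C_1 → C_0 is given by ∂[p,q] = [q] − [p].
This gives a 8×24 integer matrix of rank 7; reducing to Smith normal form yields diagonal entries (1,1,1,1,1,1,1).

Boundary ∂_2: C_2 → C_1 acts by ∂[p,q,r] = [q,r] − [p,r] + [p,q]. For instance
  ∂[1,2,6] = [2,6] − [1,6] + [1,2],
  ∂[0,3,5] = [3,5] − [0,5] + [0,3].
The resulting 24×16 matrix has rank 15, and its Smith normal form has invariant factors (1,1,1,1,1,1,1,1,1,1,1,1,1,1,1).

From H_k ≅ ker(∂_k) / im(∂_{k+1}) we obtain:

  H_0: rank C_0 − rank ∂_1 = 8 − 7 = 1, and the invariant factors of ∂_1 are all 1, so H_0 ≅ Z.
  H_1: rank ker ∂_1 − rank ∂_2 = (24 − 7) − 15 = 2, and the invariant factors of ∂_2 are all 1, so H_1 ≅ Z^2.
  H_2: rank ker ∂_2 − rank ∂_3 = (16 − 15) − 0 = 1, and there is no ∂_3, so H_2 ≅ Z.

H_0 ≅ Z,  H_1 ≅ Z^2,  H_2 ≅ Z.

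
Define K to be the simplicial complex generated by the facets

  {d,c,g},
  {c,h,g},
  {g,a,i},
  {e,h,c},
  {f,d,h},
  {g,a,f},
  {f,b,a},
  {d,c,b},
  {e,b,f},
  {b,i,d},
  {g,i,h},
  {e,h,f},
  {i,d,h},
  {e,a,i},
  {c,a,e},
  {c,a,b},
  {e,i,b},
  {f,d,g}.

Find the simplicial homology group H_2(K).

K has 9 vertices, 27 edges, 18 triangles.
rank ∂_2 = 18, rank ∂_3 = 0 ⇒ b_2 = 18 − 18 − 0 = 0. So H_2 = 0.

H_2 ≅ 0.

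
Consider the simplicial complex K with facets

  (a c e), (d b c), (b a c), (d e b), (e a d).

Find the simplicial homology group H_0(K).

H_0 = Z.

K has 5 vertices, 10 edges, 5 triangles.
rank ∂_0 = 0, rank ∂_1 = 4 ⇒ b_0 = 5 − 0 − 4 = 1; all invariant factors of ∂_1 are 1 so no torsion. So H_0 ≅ Z.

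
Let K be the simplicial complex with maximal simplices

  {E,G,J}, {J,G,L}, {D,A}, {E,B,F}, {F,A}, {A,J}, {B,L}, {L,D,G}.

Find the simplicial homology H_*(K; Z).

H_0 = Z,  H_1 = Z^3,  H_2 = 0.

We work with the vertex ordering A < B < D < E < F < G < J < L. The simplices of K, each written with vertices in increasing order, are:

  0-simplices (8): A, B, D, E, F, G, J, L
  1-simplices (14): AD, AF, AJ, BE, BF, BL, DG, DL, EF, EG, EJ, GJ, GL, JL
  2-simplices (4): BEF, DGL, EGJ, GJL

Hence C_0 ≅ Z^8, C_1 ≅ Z^14, C_2 ≅ Z^4.

∂_1: C_1 → C_0 sends each edge [p,q] (with p < q) to q − p.
As a 8×14 matrix over Z this has rank 7, with invariant factors (1,1,1,1,1,1,1).

Boundary ∂_2: C_2 → C_1 acts by ∂[p,q,r] = [q,r] − [p,r] + [p,q]. For instance
  ∂DGL = GL − DL + DG,
  ∂EGJ = GJ − EJ + EG.
The 14×4 boundary matrix has rank 4 and Smith normal form diag(1,1,1,1).

Reading off H_k = ker ∂_k / im ∂_{k+1}:

  H_0: rank C_0 − rank ∂_1 = 8 − 7 = 1, and the invariant factors of ∂_1 are all 1, so H_0 ≅ Z.
  H_1: rank ker ∂_1 − rank ∂_2 = (14 − 7) − 4 = 3, and the invariant factors of ∂_2 are all 1, so H_1 ≅ Z^3.
  H_2: rank ker ∂_2 − rank ∂_3 = (4 − 4) − 0 = 0, and there is no ∂_3, so H_2 ≅ 0.

As a check, the Euler characteristic is 8 − 14 + 4 = -2, which agrees with 1 − 3 + 0 = -2.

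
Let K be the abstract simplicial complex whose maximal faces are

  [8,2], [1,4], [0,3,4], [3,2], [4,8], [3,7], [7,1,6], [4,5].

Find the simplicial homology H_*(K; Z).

H_0 = Z,  H_1 = Z^2,  H_2 = 0.

Take the total order 0 < 1 < 2 < 3 < 4 < 5 < 6 < 7 < 8 on the vertex set. Then K (dimension 2) consists of the simplices:

  0-simplices (9): [0], [1], [2], [3], [4], [5], [6], [7], [8]
  1-simplices (12): [0,3], [0,4], [1,4], [1,6], [1,7], [2,3], [2,8], [3,4], [3,7], [4,5], [4,8], [6,7]
  2-simplices (2): [0,3,4], [1,6,7]

Hence C_0 ≅ Z^9, C_1 ≅ Z^12, C_2 ≅ Z^2.

Boundary ∂_1: C_1 → C_0 is given by ∂[p,q] = [q] − [p].
The 9×12 boundary matrix has rank 8 and Smith normal form diag(1,1,1,1,1,1,1,1).

The boundary map ∂_2: C_2 → C_1 acts by ∂[p,q,r] = [q,r] − [p,r] + [p,q]. For instance
  ∂[0,3,4] = [3,4] − [0,4] + [0,3],
  ∂[1,6,7] = [6,7] − [1,7] + [1,6].
This gives a 12×2 integer matrix of rank 2; reducing to Smith normal form yields diagonal entries (1,1).

Computing H_k = (kernel of ∂_k) / (image of ∂_{k+1}):

  H_0: rank C_0 − rank ∂_1 = 9 − 8 = 1, and the invariant factors of ∂_1 are all 1, so H_0 ≅ Z.
  H_1: rank ker ∂_1 − rank ∂_2 = (12 − 8) − 2 = 2, and the invariant factors of ∂_2 are all 1, so H_1 ≅ Z^2.
  H_2: rank ker ∂_2 − rank ∂_3 = (2 − 2) − 0 = 0, and there is no ∂_3, so H_2 ≅ 0.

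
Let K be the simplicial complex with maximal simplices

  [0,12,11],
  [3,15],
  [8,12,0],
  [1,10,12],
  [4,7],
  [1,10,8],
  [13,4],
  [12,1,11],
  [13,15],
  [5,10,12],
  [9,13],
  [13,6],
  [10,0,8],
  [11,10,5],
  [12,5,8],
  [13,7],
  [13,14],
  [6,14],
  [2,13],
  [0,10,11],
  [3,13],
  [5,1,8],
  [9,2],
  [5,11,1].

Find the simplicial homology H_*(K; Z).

H_0 ≅ Z^2,  H_1 ≅ Z^4 ⊕ Z/2,  H_2 = 0.

We work with the vertex ordering 0 < 1 < 2 < 3 < 4 < 5 < 6 < 7 < 8 < 9 < 10 < 11 < 12 < 13 < 14 < 15. The simplices of K, each written with vertices in increasing order, are:

  0-simplices (16): [0], [1], [2], [3], [4], [5], [6], [7], [8], [9], [10], [11], [12], [13], [14], [15]
  1-simplices (30): (30 of them)
  2-simplices (12): [0,8,10], [0,8,12], [0,10,11], [0,11,12], [1,5,8], [1,5,11], [1,8,10], [1,10,12], [1,11,12], [5,8,12], [5,10,11], [5,10,12]

so the chain groups are C_0 ≅ Z^16, C_1 ≅ Z^30, C_2 ≅ Z^12.

∂_1: C_1 → C_0 is given by ∂[p,q] = [q] − [p].
The resulting 16×30 matrix has rank 14, and its Smith normal form has invariant factors (1,1,1,1,1,1,1,1,1,1,1,1,1,1).

Boundary ∂_2: C_2 → C_1 acts by ∂[p,q,r] = [q,r] − [p,r] + [p,q]. For instance
  ∂[0,8,12] = [8,12] − [0,12] + [0,8],
  ∂[1,10,12] = [10,12] − [1,12] + [1,10].
This gives a 30×12 integer matrix of rank 12; reducing to Smith normal form yields diagonal entries (1,1,1,1,1,1,1,1,1,1,1,2).

Reading off H_k = ker ∂_k / im ∂_{k+1}:

  H_0: rank C_0 − rank ∂_1 = 16 − 14 = 2, and the invariant factors of ∂_1 are all 1, so H_0 = Z^2.
  H_1: rank ker ∂_1 − rank ∂_2 = (30 − 14) − 12 = 4, and ∂_2 has invariant factor 2 > 1, so H_1 = Z^4 ⊕ Z/2.
  H_2: rank ker ∂_2 − rank ∂_3 = (12 − 12) − 0 = 0, and there is no ∂_3, so H_2 = 0.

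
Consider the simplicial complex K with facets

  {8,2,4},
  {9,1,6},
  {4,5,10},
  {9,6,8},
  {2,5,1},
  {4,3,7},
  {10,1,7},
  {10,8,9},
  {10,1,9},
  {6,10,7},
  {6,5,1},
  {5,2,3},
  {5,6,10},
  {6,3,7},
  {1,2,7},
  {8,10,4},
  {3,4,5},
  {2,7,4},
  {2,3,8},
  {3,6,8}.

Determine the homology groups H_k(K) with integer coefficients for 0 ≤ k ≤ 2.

Order the vertices as 1 < 2 < 3 < 4 < 5 < 6 < 7 < 8 < 9 < 10. Listing each simplex with vertices in this order, K has dimension 2 with simplices:

  0-simplices (10): [1], [2], [3], [4], [5], [6], [7], [8], [9], [10]
  1-simplices (30): (30 of them)
  2-simplices (20): (20 of them)

so the chain groups are C_0 ≅ Z^10, C_1 ≅ Z^30, C_2 ≅ Z^20.

The boundary map ∂_1: C_1 → C_0 maps an edge to its endpoints' difference, ∂[p,q] = q − p. For instance
  ∂[8,10] = [10] − [8].
This gives a 10×30 integer matrix of rank 9; reducing to Smith normal form yields diagonal entries (1,1,1,1,1,1,1,1,1).

The boundary map ∂_2: C_2 → C_1 acts by ∂[p,q,r] = [q,r] − [p,r] + [p,q]. For instance
  ∂[2,3,5] = [3,5] − [2,5] + [2,3],
  ∂[3,4,5] = [4,5] − [3,5] + [3,4].
This gives a 30×20 integer matrix of rank 20; reducing to Smith normal form yields diagonal entries (1,1,1,1,1,1,1,1,1,1,1,1,1,1,1,1,1,1,1,2).

Now H_k = ker ∂_k / im ∂_{k+1}, so:

  H_0: rank C_0 − rank ∂_1 = 10 − 9 = 1, and the invariant factors of ∂_1 are all 1, so H_0 = Z.
  H_1: rank ker ∂_1 − rank ∂_2 = (30 − 9) − 20 = 1, and ∂_2 has invariant factor 2 > 1, so H_1 = Z ⊕ Z/2Z.
  H_2: rank ker ∂_2 − rank ∂_3 = (20 − 20) − 0 = 0, and there is no ∂_3, so H_2 = 0.

(K is a triangulation of the Klein bottle.)

H_0 ≅ Z,  H_1 ≅ Z ⊕ Z/2Z,  H_2 = 0.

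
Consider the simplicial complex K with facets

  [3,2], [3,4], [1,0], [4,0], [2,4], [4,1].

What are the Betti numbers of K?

Fix the vertex order 0 < 1 < 2 < 3 < 4 and write every simplex with vertices in increasing order. Then dim K = 1 and the simplices of K are:

  0-simplices (5): [0], [1], [2], [3], [4]
  1-simplices (6): [0,1], [0,4], [1,4], [2,3], [2,4], [3,4]

Hence C_0 ≅ Z^5, C_1 ≅ Z^6.

The boundary map ∂_1: C_1 → C_0 sends each edge [p,q] (with p < q) to q − p. For instance
  ∂[2,3] = [3] − [2].
As a 5×6 matrix over Z this has rank 4, with invariant factors (1,1,1,1).

Reading off H_k = ker ∂_k / im ∂_{k+1}:

  H_0: rank C_0 − rank ∂_1 = 5 − 4 = 1, and the invariant factors of ∂_1 are all 1, so H_0 = Z.
  H_1: rank ker ∂_1 − rank ∂_2 = (6 − 4) − 0 = 2, and there is no ∂_2, so H_1 = Z^2.

(K is a triangulation of a wedge of 2 circles.)

Hence the Betti numbers are b_0 = 1, b_1 = 2.

b_0 = 1, b_1 = 2.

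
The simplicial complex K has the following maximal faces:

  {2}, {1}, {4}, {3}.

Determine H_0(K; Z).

We work with the vertex ordering 1 < 2 < 3 < 4. The simplices of K, each written with vertices in increasing order, are:

  0-simplices (4): [1], [2], [3], [4]

Hence C_0 ≅ Z^4.

Reading off H_k = ker ∂_k / im ∂_{k+1}:

  H_0: rank C_0 − rank ∂_1 = 4 − 0 = 4, and there is no ∂_1, so H_0 ≅ Z^4.

H_0 ≅ Z^4.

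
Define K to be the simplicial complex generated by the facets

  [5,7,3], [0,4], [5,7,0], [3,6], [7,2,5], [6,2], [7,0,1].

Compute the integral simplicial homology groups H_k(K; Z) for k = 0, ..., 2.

Take the total order 0 < 1 < 2 < 3 < 4 < 5 < 6 < 7 on the vertex set. Then K (dimension 2) consists of the simplices:

  0-simplices (8): [0], [1], [2], [3], [4], [5], [6], [7]
  1-simplices (12): [0,1], [0,4], [0,5], [0,7], [1,7], [2,5], [2,6], [2,7], [3,5], [3,6], [3,7], [5,7]
  2-simplices (4): [0,1,7], [0,5,7], [2,5,7], [3,5,7]

giving chain groups C_0 ≅ Z^8, C_1 ≅ Z^12, C_2 ≅ Z^4.

∂_1: C_1 → C_0 is given by ∂[p,q] = [q] − [p]. For instance
  ∂[2,6] = [6] − [2].
This gives a 8×12 integer matrix of rank 7; reducing to Smith normal form yields diagonal entries (1,1,1,1,1,1,1).

Boundary ∂_2: C_2 → C_1 maps a triangle to the signed sum of its edges. For instance
  ∂[0,1,7] = [1,7] − [0,7] + [0,1],
  ∂[2,5,7] = [5,7] − [2,7] + [2,5].
This gives a 12×4 integer matrix of rank 4; reducing to Smith normal form yields diagonal entries (1,1,1,1).

Now H_k = ker ∂_k / im ∂_{k+1}, so:

  H_0: rank C_0 − rank ∂_1 = 8 − 7 = 1, and the invariant factors of ∂_1 are all 1, so H_0 = Z.
  H_1: rank ker ∂_1 − rank ∂_2 = (12 − 7) − 4 = 1, and the invariant factors of ∂_2 are all 1, so H_1 = Z.
  H_2: rank ker ∂_2 − rank ∂_3 = (4 − 4) − 0 = 0, and there is no ∂_3, so H_2 = 0.

As a check, the Euler characteristic is 8 − 12 + 4 = 0, which agrees with 1 − 1 + 0 = 0.

H_0 = Z,  H_1 = Z,  H_2 = 0.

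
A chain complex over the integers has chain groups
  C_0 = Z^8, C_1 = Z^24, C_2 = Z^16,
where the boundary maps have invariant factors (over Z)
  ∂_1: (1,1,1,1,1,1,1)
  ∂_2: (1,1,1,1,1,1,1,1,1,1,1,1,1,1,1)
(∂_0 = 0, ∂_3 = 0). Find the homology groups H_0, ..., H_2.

H_0: b_0 = 8 − 0 − 7 = 1; torsion from ∂_1 factors > 1: none. So H_0 ≅ Z.
H_1: b_1 = 24 − 7 − 15 = 2; torsion from ∂_2 factors > 1: none. So H_1 ≅ Z^2.
H_2: b_2 = 16 − 15 − 0 = 1; torsion from ∂_3 factors > 1: none. So H_2 ≅ Z.

H_0 ≅ Z,  H_1 ≅ Z^2,  H_2 ≅ Z.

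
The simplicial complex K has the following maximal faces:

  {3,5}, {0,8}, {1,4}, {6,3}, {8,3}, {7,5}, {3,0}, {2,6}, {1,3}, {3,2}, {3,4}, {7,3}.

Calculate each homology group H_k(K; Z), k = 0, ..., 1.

K has 9 vertices, 12 edges.
rank ∂_0 = 0, rank ∂_1 = 8 ⇒ b_0 = 9 − 0 − 8 = 1; all invariant factors of ∂_1 are 1 so no torsion. So H_0 ≅ Z.
rank ∂_1 = 8, rank ∂_2 = 0 ⇒ b_1 = 12 − 8 − 0 = 4. So H_1 ≅ Z^4.

H_0 ≅ Z,  H_1 ≅ Z^4.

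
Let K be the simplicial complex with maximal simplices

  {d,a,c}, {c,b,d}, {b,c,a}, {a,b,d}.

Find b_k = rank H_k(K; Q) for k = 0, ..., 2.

Fix the vertex order a < b < c < d and write every simplex with vertices in increasing order. Then dim K = 2 and the simplices of K are:

  0-simplices (4): a, b, c, d
  1-simplices (6): ab, ac, ad, bc, bd, cd
  2-simplices (4): abc, abd, acd, bcd

giving chain groups C_0 ≅ Z^4, C_1 ≅ Z^6, C_2 ≅ Z^4.

Boundary ∂_1: C_1 → C_0 is given by ∂[p,q] = [q] − [p]. For instance
  ∂cd = d − c.
The 4×6 boundary matrix has rank 3 and Smith normal form diag(1,1,1).

Boundary ∂_2: C_2 → C_1 sends each 2-simplex [p,q,r] to [q,r] − [p,r] + [p,q]. For instance
  ∂acd = cd − ad + ac,
  ∂bcd = cd − bd + bc.
The 6×4 boundary matrix has rank 3 and Smith normal form diag(1,1,1).

From H_k ≅ ker(∂_k) / im(∂_{k+1}) we obtain:

  H_0: rank C_0 − rank ∂_1 = 4 − 3 = 1, and the invariant factors of ∂_1 are all 1, so H_0 ≅ Z.
  H_1: rank ker ∂_1 − rank ∂_2 = (6 − 3) − 3 = 0, and the invariant factors of ∂_2 are all 1, so H_1 ≅ 0.
  H_2: rank ker ∂_2 − rank ∂_3 = (4 − 3) − 0 = 1, and there is no ∂_3, so H_2 ≅ Z.

Hence the Betti numbers are b_0 = 1, b_1 = 0, b_2 = 1.

b_0 = 1, b_1 = 0, b_2 = 1.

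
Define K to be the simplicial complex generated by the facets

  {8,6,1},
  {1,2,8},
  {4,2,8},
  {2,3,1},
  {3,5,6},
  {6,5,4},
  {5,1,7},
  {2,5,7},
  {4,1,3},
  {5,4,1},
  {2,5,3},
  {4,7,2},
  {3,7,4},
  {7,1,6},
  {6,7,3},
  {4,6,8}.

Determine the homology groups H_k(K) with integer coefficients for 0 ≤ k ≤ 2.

H_0 ≅ Z,  H_1 ≅ Z^2,  H_2 ≅ Z.

Fix the vertex order 1 < 2 < 3 < 4 < 5 < 6 < 7 < 8 and write every simplex with vertices in increasing order. Then dim K = 2 and the simplices of K are:

  0-simplices (8): [1], [2], [3], [4], [5], [6], [7], [8]
  1-simplices (24): (24 of them)
  2-simplices (16): [1,2,3], [1,2,8], [1,3,4], [1,4,5], [1,5,7], [1,6,7], [1,6,8], [2,3,5], [2,4,7], [2,4,8], [2,5,7], [3,4,7], [3,5,6], [3,6,7], [4,5,6], [4,6,8]

giving chain groups C_0 ≅ Z^8, C_1 ≅ Z^24, C_2 ≅ Z^16.

The boundary map ∂_1: C_1 → C_0 maps an edge to its endpoints' difference, ∂[p,q] = q − p. For instance
  ∂[5,6] = [6] − [5].
This gives a 8×24 integer matrix of rank 7; reducing to Smith normal form yields diagonal entries (1,1,1,1,1,1,1).

The boundary map ∂_2: C_2 → C_1 acts by ∂[p,q,r] = [q,r] − [p,r] + [p,q]. For instance
  ∂[1,6,8] = [6,8] − [1,8] + [1,6],
  ∂[3,4,7] = [4,7] − [3,7] + [3,4].
This gives a 24×16 integer matrix of rank 15; reducing to Smith normal form yields diagonal entries (1,1,1,1,1,1,1,1,1,1,1,1,1,1,1).

Reading off H_k = ker ∂_k / im ∂_{k+1}:

  H_0: rank C_0 − rank ∂_1 = 8 − 7 = 1, and the invariant factors of ∂_1 are all 1, so H_0 = Z.
  H_1: rank ker ∂_1 − rank ∂_2 = (24 − 7) − 15 = 2, and the invariant factors of ∂_2 are all 1, so H_1 = Z^2.
  H_2: rank ker ∂_2 − rank ∂_3 = (16 − 15) − 0 = 1, and there is no ∂_3, so H_2 = Z.

As a check, the Euler characteristic is 8 − 24 + 16 = 0, which agrees with 1 − 2 + 1 = 0.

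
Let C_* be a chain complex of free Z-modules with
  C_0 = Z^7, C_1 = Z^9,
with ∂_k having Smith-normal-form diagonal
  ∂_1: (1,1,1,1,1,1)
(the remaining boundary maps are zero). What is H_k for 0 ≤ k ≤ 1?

H_0: b_0 = 7 − 0 − 6 = 1; torsion from ∂_1 factors > 1: none. So H_0 ≅ Z.
H_1: b_1 = 9 − 6 − 0 = 3; torsion from ∂_2 factors > 1: none. So H_1 ≅ Z^3.

H_0 ≅ Z,  H_1 ≅ Z^3.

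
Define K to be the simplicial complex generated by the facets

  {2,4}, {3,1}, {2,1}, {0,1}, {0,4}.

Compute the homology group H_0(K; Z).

Take the total order 0 < 1 < 2 < 3 < 4 on the vertex set. Then K (dimension 1) consists of the simplices:

  0-simplices (5): [0], [1], [2], [3], [4]
  1-simplices (5): [0,1], [0,4], [1,2], [1,3], [2,4]

giving chain groups C_0 ≅ Z^5, C_1 ≅ Z^5.

The boundary map ∂_1: C_1 → C_0 maps an edge to its endpoints' difference, ∂[p,q] = q − p. For instance
  ∂[1,3] = [3] − [1].
The 5×5 boundary matrix has rank 4 and Smith normal form diag(1,1,1,1).

Reading off H_k = ker ∂_k / im ∂_{k+1}:

  H_0: rank C_0 − rank ∂_1 = 5 − 4 = 1, and the invariant factors of ∂_1 are all 1, so H_0 = Z.

H_0 = Z.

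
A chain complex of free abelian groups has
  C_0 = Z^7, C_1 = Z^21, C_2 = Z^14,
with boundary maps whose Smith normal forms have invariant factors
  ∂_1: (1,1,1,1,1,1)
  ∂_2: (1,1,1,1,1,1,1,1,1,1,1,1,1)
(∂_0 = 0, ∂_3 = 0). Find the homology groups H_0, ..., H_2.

H_0 = Z,  H_1 = Z^2,  H_2 = Z.

H_0: b_0 = 7 − 0 − 6 = 1; torsion from ∂_1 factors > 1: none. So H_0 = Z.
H_1: b_1 = 21 − 6 − 13 = 2; torsion from ∂_2 factors > 1: none. So H_1 = Z^2.
H_2: b_2 = 14 − 13 − 0 = 1; torsion from ∂_3 factors > 1: none. So H_2 = Z.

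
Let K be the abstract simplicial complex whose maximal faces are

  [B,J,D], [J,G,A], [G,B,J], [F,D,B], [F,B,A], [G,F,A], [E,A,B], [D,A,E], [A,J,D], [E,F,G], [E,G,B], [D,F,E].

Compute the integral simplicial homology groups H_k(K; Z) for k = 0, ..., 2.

H_0 = Z,  H_1 = Z/2,  H_2 = 0.

K has 7 vertices, 18 edges, 12 triangles.
rank ∂_0 = 0, rank ∂_1 = 6 ⇒ b_0 = 7 − 0 − 6 = 1; all invariant factors of ∂_1 are 1 so no torsion. So H_0 ≅ Z.
rank ∂_1 = 6, rank ∂_2 = 12 ⇒ b_1 = 18 − 6 − 12 = 0; ∂_2 has invariant factor(s) [2] giving torsion. So H_1 ≅ Z/2.
rank ∂_2 = 12, rank ∂_3 = 0 ⇒ b_2 = 12 − 12 − 0 = 0. So H_2 ≅ 0.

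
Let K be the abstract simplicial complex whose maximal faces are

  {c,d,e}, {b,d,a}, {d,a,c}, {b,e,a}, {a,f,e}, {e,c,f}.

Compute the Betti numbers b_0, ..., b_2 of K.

b_0 = 1, b_1 = 1, b_2 = 0.

We work with the vertex ordering a < b < c < d < e < f. The simplices of K, each written with vertices in increasing order, are:

  0-simplices (6): a, b, c, d, e, f
  1-simplices (12): ab, ac, ad, ae, af, bd, be, cd, ce, cf, de, ef
  2-simplices (6): abd, abe, acd, aef, cde, cef

Hence C_0 ≅ Z^6, C_1 ≅ Z^12, C_2 ≅ Z^6.

The boundary map ∂_1: C_1 → C_0 maps an edge to its endpoints' difference, ∂[p,q] = q − p.
This gives a 6×12 integer matrix of rank 5; reducing to Smith normal form yields diagonal entries (1,1,1,1,1).

The boundary map ∂_2: C_2 → C_1 maps a triangle to the signed sum of its edges. For instance
  ∂aef = ef − af + ae,
  ∂cef = ef − cf + ce.
As a 12×6 matrix over Z this has rank 6, with invariant factors (1,1,1,1,1,1).

Now H_k = ker ∂_k / im ∂_{k+1}, so:

  H_0: rank C_0 − rank ∂_1 = 6 − 5 = 1, and the invariant factors of ∂_1 are all 1, so H_0 = Z.
  H_1: rank ker ∂_1 − rank ∂_2 = (12 − 5) − 6 = 1, and the invariant factors of ∂_2 are all 1, so H_1 = Z.
  H_2: rank ker ∂_2 − rank ∂_3 = (6 − 6) − 0 = 0, and there is no ∂_3, so H_2 = 0.

As a check, the Euler characteristic is 6 − 12 + 6 = 0, which agrees with 1 − 1 + 0 = 0.

Hence the Betti numbers are b_0 = 1, b_1 = 1, b_2 = 0.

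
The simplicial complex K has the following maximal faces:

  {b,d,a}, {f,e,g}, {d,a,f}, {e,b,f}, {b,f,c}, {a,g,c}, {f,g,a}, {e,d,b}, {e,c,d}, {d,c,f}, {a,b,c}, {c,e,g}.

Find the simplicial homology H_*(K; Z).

H_0 ≅ Z,  H_1 ≅ Z_2,  H_2 = 0.

Order the vertices as a < b < c < d < e < f < g. Listing each simplex with vertices in this order, K has dimension 2 with simplices:

  0-simplices (7): a, b, c, d, e, f, g
  1-simplices (18): ab, ac, ad, af, ag, bc, bd, be, bf, cd, ce, cf, cg, de, df, ef, eg, fg
  2-simplices (12): abc, abd, acg, adf, afg, bcf, bde, bef, cde, cdf, ceg, efg

Hence C_0 ≅ Z^7, C_1 ≅ Z^18, C_2 ≅ Z^12.

Boundary ∂_1: C_1 → C_0 sends each edge [p,q] (with p < q) to q − p. For instance
  ∂cg = g − c.
The 7×18 boundary matrix has rank 6 and Smith normal form diag(1,1,1,1,1,1).

∂_2: C_2 → C_1 maps a triangle to the signed sum of its edges. For instance
  ∂bef = ef − bf + be,
  ∂efg = fg − eg + ef.
The resulting 18×12 matrix has rank 12, and its Smith normal form has invariant factors (1,1,1,1,1,1,1,1,1,1,1,2).

Now H_k = ker ∂_k / im ∂_{k+1}, so:

  H_0: rank C_0 − rank ∂_1 = 7 − 6 = 1, and the invariant factors of ∂_1 are all 1, so H_0 = Z.
  H_1: rank ker ∂_1 − rank ∂_2 = (18 − 6) − 12 = 0, and ∂_2 has invariant factor 2 > 1, so H_1 = Z_2.
  H_2: rank ker ∂_2 − rank ∂_3 = (12 − 12) − 0 = 0, and there is no ∂_3, so H_2 = 0.

(K is a triangulation of the real projective plane RP^2.)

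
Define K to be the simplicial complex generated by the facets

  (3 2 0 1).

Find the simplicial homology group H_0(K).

H_0 = Z.

Fix the vertex order 0 < 1 < 2 < 3 and write every simplex with vertices in increasing order. Then dim K = 3 and the simplices of K are:

  0-simplices (4): [0], [1], [2], [3]
  1-simplices (6): [0,1], [0,2], [0,3], [1,2], [1,3], [2,3]
  2-simplices (4): [0,1,2], [0,1,3], [0,2,3], [1,2,3]
  3-simplices (1): [0,1,2,3]

so the chain groups are C_0 ≅ Z^4, C_1 ≅ Z^6, C_2 ≅ Z^4, C_3 ≅ Z^1.

The boundary map ∂_1: C_1 → C_0 sends each edge [p,q] (with p < q) to q − p. For instance
  ∂[2,3] = [3] − [2].
This gives a 4×6 integer matrix of rank 3; reducing to Smith normal form yields diagonal entries (1,1,1).

∂_2: C_2 → C_1 maps a triangle to the signed sum of its edges. For instance
  ∂[0,2,3] = [2,3] − [0,3] + [0,2],
  ∂[1,2,3] = [2,3] − [1,3] + [1,2].
The 6×4 boundary matrix has rank 3 and Smith normal form diag(1,1,1).

Boundary ∂_3: C_3 → C_2 sends each 3-simplex σ to the alternating sum Σ_i (−1)^i (σ with its i-th vertex removed). For instance
  ∂[0,1,2,3] = [1,2,3] − [0,2,3] + [0,1,3] − [0,1,2].
This gives a 4×1 integer matrix of rank 1; reducing to Smith normal form yields diagonal entries (1).

Now H_k = ker ∂_k / im ∂_{k+1}, so:

  H_0: rank C_0 − rank ∂_1 = 4 − 3 = 1, and the invariant factors of ∂_1 are all 1, so H_0 ≅ Z.

(K is a triangulation of the 3-simplex.)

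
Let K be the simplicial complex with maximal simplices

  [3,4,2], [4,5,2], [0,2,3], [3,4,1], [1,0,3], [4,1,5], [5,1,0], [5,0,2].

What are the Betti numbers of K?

b_0 = 1, b_1 = 0, b_2 = 1.

Take the total order 0 < 1 < 2 < 3 < 4 < 5 on the vertex set. Then K (dimension 2) consists of the simplices:

  0-simplices (6): [0], [1], [2], [3], [4], [5]
  1-simplices (12): [0,1], [0,2], [0,3], [0,5], [1,3], [1,4], [1,5], [2,3], [2,4], [2,5], [3,4], [4,5]
  2-simplices (8): [0,1,3], [0,1,5], [0,2,3], [0,2,5], [1,3,4], [1,4,5], [2,3,4], [2,4,5]

giving chain groups C_0 ≅ Z^6, C_1 ≅ Z^12, C_2 ≅ Z^8.

∂_1: C_1 → C_0 maps an edge to its endpoints' difference, ∂[p,q] = q − p. For instance
  ∂[2,3] = [3] − [2].
As a 6×12 matrix over Z this has rank 5, with invariant factors (1,1,1,1,1).

Boundary ∂_2: C_2 → C_1 maps a triangle to the signed sum of its edges. For instance
  ∂[0,2,3] = [2,3] − [0,3] + [0,2],
  ∂[2,4,5] = [4,5] − [2,5] + [2,4].
The resulting 12×8 matrix has rank 7, and its Smith normal form has invariant factors (1,1,1,1,1,1,1).

Now H_k = ker ∂_k / im ∂_{k+1}, so:

  H_0: rank C_0 − rank ∂_1 = 6 − 5 = 1, and the invariant factors of ∂_1 are all 1, so H_0 ≅ Z.
  H_1: rank ker ∂_1 − rank ∂_2 = (12 − 5) − 7 = 0, and the invariant factors of ∂_2 are all 1, so H_1 ≅ 0.
  H_2: rank ker ∂_2 − rank ∂_3 = (8 − 7) − 0 = 1, and there is no ∂_3, so H_2 ≅ Z.

(K is a triangulation of the 2-sphere S^2.)

Hence the Betti numbers are b_0 = 1, b_1 = 0, b_2 = 1.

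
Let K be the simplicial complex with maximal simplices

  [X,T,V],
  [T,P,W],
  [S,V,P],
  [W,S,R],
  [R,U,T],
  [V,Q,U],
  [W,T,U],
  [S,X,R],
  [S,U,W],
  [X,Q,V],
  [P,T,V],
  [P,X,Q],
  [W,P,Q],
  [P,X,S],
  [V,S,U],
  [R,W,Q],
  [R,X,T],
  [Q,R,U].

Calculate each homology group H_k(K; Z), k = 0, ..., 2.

We work with the vertex ordering P < Q < R < S < T < U < V < W < X. The simplices of K, each written with vertices in increasing order, are:

  0-simplices (9): P, Q, R, S, T, U, V, W, X
  1-simplices (27): PQ, PS, PT, PV, PW, PX, QR, QU, QV, QW, QX, RS, RT, RU, RW, RX, SU, SV, SW, SX, TU, TV, TW, TX, UV, UW, VX
  2-simplices (18): PQW, PQX, PSV, PSX, PTV, PTW, QRU, QRW, QUV, QVX, RSW, RSX, RTU, RTX, SUV, SUW, TUW, TVX

Hence C_0 ≅ Z^9, C_1 ≅ Z^27, C_2 ≅ Z^18.

Boundary ∂_1: C_1 → C_0 sends each edge [p,q] (with p < q) to q − p.
The resulting 9×27 matrix has rank 8, and its Smith normal form has invariant factors (1,1,1,1,1,1,1,1).

Boundary ∂_2: C_2 → C_1 sends each 2-simplex [p,q,r] to [q,r] − [p,r] + [p,q]. For instance
  ∂QRU = RU − QU + QR,
  ∂PTW = TW − PW + PT.
The resulting 27×18 matrix has rank 18, and its Smith normal form has invariant factors (1,1,1,1,1,1,1,1,1,1,1,1,1,1,1,1,1,2).

Reading off H_k = ker ∂_k / im ∂_{k+1}:

  H_0: rank C_0 − rank ∂_1 = 9 − 8 = 1, and the invariant factors of ∂_1 are all 1, so H_0 ≅ Z.
  H_1: rank ker ∂_1 − rank ∂_2 = (27 − 8) − 18 = 1, and ∂_2 has invariant factor 2 > 1, so H_1 ≅ Z × Z/2.
  H_2: rank ker ∂_2 − rank ∂_3 = (18 − 18) − 0 = 0, and there is no ∂_3, so H_2 ≅ 0.

H_0 ≅ Z,  H_1 ≅ Z × Z/2,  H_2 = 0.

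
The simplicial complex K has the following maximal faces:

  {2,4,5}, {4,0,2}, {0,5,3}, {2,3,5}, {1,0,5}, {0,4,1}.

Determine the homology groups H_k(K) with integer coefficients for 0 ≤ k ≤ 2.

H_0 = Z,  H_1 = Z,  H_2 = 0.

We work with the vertex ordering 0 < 1 < 2 < 3 < 4 < 5. The simplices of K, each written with vertices in increasing order, are:

  0-simplices (6): [0], [1], [2], [3], [4], [5]
  1-simplices (12): [0,1], [0,2], [0,3], [0,4], [0,5], [1,4], [1,5], [2,3], [2,4], [2,5], [3,5], [4,5]
  2-simplices (6): [0,1,4], [0,1,5], [0,2,4], [0,3,5], [2,3,5], [2,4,5]

giving chain groups C_0 ≅ Z^6, C_1 ≅ Z^12, C_2 ≅ Z^6.

∂_1: C_1 → C_0 is given by ∂[p,q] = [q] − [p]. For instance
  ∂[0,5] = [5] − [0].
As a 6×12 matrix over Z this has rank 5, with invariant factors (1,1,1,1,1).

∂_2: C_2 → C_1 sends each 2-simplex [p,q,r] to [q,r] − [p,r] + [p,q]. For instance
  ∂[0,3,5] = [3,5] − [0,5] + [0,3],
  ∂[0,1,5] = [1,5] − [0,5] + [0,1].
This gives a 12×6 integer matrix of rank 6; reducing to Smith normal form yields diagonal entries (1,1,1,1,1,1).

Reading off H_k = ker ∂_k / im ∂_{k+1}:

  H_0: rank C_0 − rank ∂_1 = 6 − 5 = 1, and the invariant factors of ∂_1 are all 1, so H_0 ≅ Z.
  H_1: rank ker ∂_1 − rank ∂_2 = (12 − 5) − 6 = 1, and the invariant factors of ∂_2 are all 1, so H_1 ≅ Z.
  H_2: rank ker ∂_2 − rank ∂_3 = (6 − 6) − 0 = 0, and there is no ∂_3, so H_2 ≅ 0.

As a check, the Euler characteristic is 6 − 12 + 6 = 0, which agrees with 1 − 1 + 0 = 0.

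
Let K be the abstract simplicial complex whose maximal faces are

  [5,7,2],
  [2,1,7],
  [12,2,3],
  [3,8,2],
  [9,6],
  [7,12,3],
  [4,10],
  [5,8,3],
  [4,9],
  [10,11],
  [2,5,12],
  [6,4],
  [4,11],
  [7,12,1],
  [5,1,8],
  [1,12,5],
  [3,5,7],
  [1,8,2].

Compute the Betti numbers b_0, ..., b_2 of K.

b_0 = 2, b_1 = 2, b_2 = 0.

K has 12 vertices, 24 edges, 12 triangles.
rank ∂_0 = 0, rank ∂_1 = 10 ⇒ b_0 = 12 − 0 − 10 = 2; all invariant factors of ∂_1 are 1 so no torsion. So H_0 = Z^2.
rank ∂_1 = 10, rank ∂_2 = 12 ⇒ b_1 = 24 − 10 − 12 = 2; ∂_2 has invariant factor(s) [2] giving torsion. So H_1 = Z^2 × Z/2.
rank ∂_2 = 12, rank ∂_3 = 0 ⇒ b_2 = 12 − 12 − 0 = 0. So H_2 = 0.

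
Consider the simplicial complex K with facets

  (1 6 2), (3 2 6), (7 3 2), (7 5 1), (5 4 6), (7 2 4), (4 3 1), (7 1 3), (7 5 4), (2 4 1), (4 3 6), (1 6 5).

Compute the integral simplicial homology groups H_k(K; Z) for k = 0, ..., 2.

H_0 = Z,  H_1 = Z/2Z,  H_2 = 0.

Fix the vertex order 1 < 2 < 3 < 4 < 5 < 6 < 7 and write every simplex with vertices in increasing order. Then dim K = 2 and the simplices of K are:

  0-simplices (7): [1], [2], [3], [4], [5], [6], [7]
  1-simplices (18): [1,2], [1,3], [1,4], [1,5], [1,6], [1,7], [2,3], [2,4], [2,6], [2,7], [3,4], [3,6], [3,7], [4,5], [4,6], [4,7], [5,6], [5,7]
  2-simplices (12): [1,2,4], [1,2,6], [1,3,4], [1,3,7], [1,5,6], [1,5,7], [2,3,6], [2,3,7], [2,4,7], [3,4,6], [4,5,6], [4,5,7]

so the chain groups are C_0 ≅ Z^7, C_1 ≅ Z^18, C_2 ≅ Z^12.

∂_1: C_1 → C_0 is given by ∂[p,q] = [q] − [p]. For instance
  ∂[1,7] = [7] − [1].
This gives a 7×18 integer matrix of rank 6; reducing to Smith normal form yields diagonal entries (1,1,1,1,1,1).

The boundary map ∂_2: C_2 → C_1 sends each 2-simplex [p,q,r] to [q,r] − [p,r] + [p,q]. For instance
  ∂[2,3,6] = [3,6] − [2,6] + [2,3],
  ∂[1,2,6] = [2,6] − [1,6] + [1,2].
As a 18×12 matrix over Z this has rank 12, with invariant factors (1,1,1,1,1,1,1,1,1,1,1,2).

Reading off H_k = ker ∂_k / im ∂_{k+1}:

  H_0: rank C_0 − rank ∂_1 = 7 − 6 = 1, and the invariant factors of ∂_1 are all 1, so H_0 ≅ Z.
  H_1: rank ker ∂_1 − rank ∂_2 = (18 − 6) − 12 = 0, and ∂_2 has invariant factor 2 > 1, so H_1 ≅ Z/2Z.
  H_2: rank ker ∂_2 − rank ∂_3 = (12 − 12) − 0 = 0, and there is no ∂_3, so H_2 ≅ 0.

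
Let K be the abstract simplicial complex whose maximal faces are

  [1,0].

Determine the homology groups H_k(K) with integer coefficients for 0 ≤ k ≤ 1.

H_0 ≅ Z,  H_1 = 0.

Fix the vertex order 0 < 1 and write every simplex with vertices in increasing order. Then dim K = 1 and the simplices of K are:

  0-simplices (2): [0], [1]
  1-simplices (1): [0,1]

so the chain groups are C_0 ≅ Z^2, C_1 ≅ Z^1.

The boundary map ∂_1: C_1 → C_0 maps an edge to its endpoints' difference, ∂[p,q] = q − p. For instance
  ∂[0,1] = [1] − [0].
The resulting 2×1 matrix has rank 1, and its Smith normal form has invariant factors (1).

Reading off H_k = ker ∂_k / im ∂_{k+1}:

  H_0: rank C_0 − rank ∂_1 = 2 − 1 = 1, and the invariant factors of ∂_1 are all 1, so H_0 ≅ Z.
  H_1: rank ker ∂_1 − rank ∂_2 = (1 − 1) − 0 = 0, and there is no ∂_2, so H_1 ≅ 0.

As a check, the Euler characteristic is 2 − 1 = 1, which agrees with 1 − 0 = 1.
(K is a triangulation of the 1-simplex.)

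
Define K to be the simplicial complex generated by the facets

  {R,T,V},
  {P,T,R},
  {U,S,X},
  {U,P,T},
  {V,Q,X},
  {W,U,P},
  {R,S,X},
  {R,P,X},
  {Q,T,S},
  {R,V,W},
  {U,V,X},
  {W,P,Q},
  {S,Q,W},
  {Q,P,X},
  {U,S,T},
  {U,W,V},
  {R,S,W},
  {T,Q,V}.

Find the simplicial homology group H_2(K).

We work with the vertex ordering P < Q < R < S < T < U < V < W < X. The simplices of K, each written with vertices in increasing order, are:

  0-simplices (9): P, Q, R, S, T, U, V, W, X
  1-simplices (27): PQ, PR, PT, PU, PW, PX, QS, QT, QV, QW, QX, RS, RT, RV, RW, RX, ST, SU, SW, SX, TU, TV, UV, UW, UX, VW, VX
  2-simplices (18): PQW, PQX, PRT, PRX, PTU, PUW, QST, QSW, QTV, QVX, RSW, RSX, RTV, RVW, STU, SUX, UVW, UVX

giving chain groups C_0 ≅ Z^9, C_1 ≅ Z^27, C_2 ≅ Z^18.

∂_1: C_1 → C_0 is given by ∂[p,q] = [q] − [p]. For instance
  ∂SU = U − S.
The 9×27 boundary matrix has rank 8 and Smith normal form diag(1,1,1,1,1,1,1,1).

∂_2: C_2 → C_1 maps a triangle to the signed sum of its edges. For instance
  ∂PQW = QW − PW + PQ,
  ∂RVW = VW − RW + RV.
As a 27×18 matrix over Z this has rank 17, with invariant factors (1,1,1,1,1,1,1,1,1,1,1,1,1,1,1,1,1).

From H_k ≅ ker(∂_k) / im(∂_{k+1}) we obtain:

  H_2: rank ker ∂_2 − rank ∂_3 = (18 − 17) − 0 = 1, and there is no ∂_3, so H_2 = Z.

H_2 ≅ Z.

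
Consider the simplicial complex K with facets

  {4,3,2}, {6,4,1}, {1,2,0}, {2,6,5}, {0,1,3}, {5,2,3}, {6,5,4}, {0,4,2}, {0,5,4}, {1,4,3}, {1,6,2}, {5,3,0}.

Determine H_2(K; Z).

Take the total order 0 < 1 < 2 < 3 < 4 < 5 < 6 on the vertex set. Then K (dimension 2) consists of the simplices:

  0-simplices (7): [0], [1], [2], [3], [4], [5], [6]
  1-simplices (18): [0,1], [0,2], [0,3], [0,4], [0,5], [1,2], [1,3], [1,4], [1,6], [2,3], [2,4], [2,5], [2,6], [3,4], [3,5], [4,5], [4,6], [5,6]
  2-simplices (12): [0,1,2], [0,1,3], [0,2,4], [0,3,5], [0,4,5], [1,2,6], [1,3,4], [1,4,6], [2,3,4], [2,3,5], [2,5,6], [4,5,6]

Hence C_0 ≅ Z^7, C_1 ≅ Z^18, C_2 ≅ Z^12.

The boundary map ∂_1: C_1 → C_0 sends each edge [p,q] (with p < q) to q − p.
As a 7×18 matrix over Z this has rank 6, with invariant factors (1,1,1,1,1,1).

The boundary map ∂_2: C_2 → C_1 maps a triangle to the signed sum of its edges. For instance
  ∂[2,3,5] = [3,5] − [2,5] + [2,3],
  ∂[2,3,4] = [3,4] − [2,4] + [2,3].
The 18×12 boundary matrix has rank 12 and Smith normal form diag(1,1,1,1,1,1,1,1,1,1,1,2).

From H_k ≅ ker(∂_k) / im(∂_{k+1}) we obtain:

  H_2: rank ker ∂_2 − rank ∂_3 = (12 − 12) − 0 = 0, and there is no ∂_3, so H_2 = 0.

H_2 = 0.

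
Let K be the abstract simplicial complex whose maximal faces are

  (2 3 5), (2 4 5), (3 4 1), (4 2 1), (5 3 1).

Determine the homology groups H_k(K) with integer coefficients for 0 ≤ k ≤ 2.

H_0 = Z,  H_1 = Z,  H_2 = 0.

We work with the vertex ordering 1 < 2 < 3 < 4 < 5. The simplices of K, each written with vertices in increasing order, are:

  0-simplices (5): [1], [2], [3], [4], [5]
  1-simplices (10): [1,2], [1,3], [1,4], [1,5], [2,3], [2,4], [2,5], [3,4], [3,5], [4,5]
  2-simplices (5): [1,2,4], [1,3,4], [1,3,5], [2,3,5], [2,4,5]

Hence C_0 ≅ Z^5, C_1 ≅ Z^10, C_2 ≅ Z^5.

∂_1: C_1 → C_0 maps an edge to its endpoints' difference, ∂[p,q] = q − p.
The 5×10 boundary matrix has rank 4 and Smith normal form diag(1,1,1,1).

∂_2: C_2 → C_1 sends each 2-simplex [p,q,r] to [q,r] − [p,r] + [p,q]. For instance
  ∂[2,4,5] = [4,5] − [2,5] + [2,4],
  ∂[2,3,5] = [3,5] − [2,5] + [2,3].
This gives a 10×5 integer matrix of rank 5; reducing to Smith normal form yields diagonal entries (1,1,1,1,1).

Computing H_k = (kernel of ∂_k) / (image of ∂_{k+1}):

  H_0: rank C_0 − rank ∂_1 = 5 − 4 = 1, and the invariant factors of ∂_1 are all 1, so H_0 ≅ Z.
  H_1: rank ker ∂_1 − rank ∂_2 = (10 − 4) − 5 = 1, and the invariant factors of ∂_2 are all 1, so H_1 ≅ Z.
  H_2: rank ker ∂_2 − rank ∂_3 = (5 − 5) − 0 = 0, and there is no ∂_3, so H_2 ≅ 0.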